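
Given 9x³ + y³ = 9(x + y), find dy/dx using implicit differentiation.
Differentiate both sides with respect to x, treating y as y(x). By the chain rule, any term containing y contributes a factor of y' = dy/dx when we differentiate it.

Move every term to one side and write the relation as F(x, y) = 0. Term by term,
  d/dx[9x^3] = 27x^2
  d/dx[-9x] = -9
  d/dx[y^3] = 3y^2·y'
  d/dx[-9y] = -9·y'

The pieces without y' make up ∂F/∂x and the coefficient of y' is ∂F/∂y:
  ∂F/∂x = 27x^2 - 9,
  ∂F/∂y = 3y^2 - 9.

Since d/dx[F] = ∂F/∂x + (∂F/∂y)·y' = 0, solve for y':
  (∂F/∂y)·y' = -∂F/∂x
  dy/dx = -(∂F/∂x)/(∂F/∂y) = -(27x^2 - 9)/(3y^2 - 9) = 3(1 - 3x^2)/(y^2 - 3)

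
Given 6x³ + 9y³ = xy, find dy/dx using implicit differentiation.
Take d/dx of both sides. Since y is implicitly a function of x, the chain rule attaches a y' = dy/dx factor whenever we differentiate through y.

Set F(x, y) = (left side) − (right side), so the curve is F = 0. Differentiating each term of F:
  d/dx[6x^3] = 18x^2
  d/dx[-xy] = -x·y' - y
  d/dx[9y^3] = 27y^2·y'

Collecting, the y'-free part is the partial derivative in x and the y' coefficient is the partial derivative in y:
  ∂F/∂x = 18x^2 - y
  ∂F/∂y = -x + 27y^2

so d/dx[F(x, y(x))] = ∂F/∂x + (∂F/∂y)·y' = 0. Rearranging,
  dy/dx = -(∂F/∂x)/(∂F/∂y) = -(18x^2 - y)/(-x + 27y^2) = (18x^2 - y)/(x - 27y^2)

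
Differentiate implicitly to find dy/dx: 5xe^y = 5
Differentiate the relation implicitly: treat y = y(x) and apply the chain rule, so every y-derivative picks up a y' = dy/dx factor.

With everything moved to the left-hand side, differentiate term by term:
  d/dx[5x·e^(y)] = 5x·y'·e^(y) + 5e^(y)
  d/dx[-5] = 0

Separating the contributions that come from x directly and those that come through y:
  without y':      5e^(y)
  multiplying y':  5x·e^(y)

so (5e^(y)) + (5x·e^(y))·y' = 0, and therefore
  dy/dx = -(5e^(y))/(5x·e^(y)) = -1/x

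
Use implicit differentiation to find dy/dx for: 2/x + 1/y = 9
Apply d/dx to both sides, remembering that y depends on x. Each occurrence of y therefore brings in a y' = dy/dx via the chain rule.

With F(x, y) equal to the left-hand side minus the right, differentiate F term by term:
  d/dx[1/y] = -y'/y^2
  d/dx[2/x] = -2/x^2
  d/dx[-9] = 0
Adding these up, d/dx[F] = 0 becomes
  (-2/x^2) + (-1/y^2)·y' = 0,
so isolating y',
  dy/dx = -(-2/x^2)/(-1/y^2) = -2y^2/x^2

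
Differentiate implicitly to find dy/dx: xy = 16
Take d/dx of both sides. Since y is implicitly a function of x, the chain rule attaches a y' = dy/dx factor whenever we differentiate through y.

Set F(x, y) = (left side) − (right side), so the curve is F = 0. Differentiating each term of F:
  d/dx[xy] = x·y' + y
  d/dx[-16] = 0

Collecting, the y'-free part is the partial derivative in x and the y' coefficient is the partial derivative in y:
  ∂F/∂x = y
  ∂F/∂y = x

so d/dx[F(x, y(x))] = ∂F/∂x + (∂F/∂y)·y' = 0. Rearranging,
  dy/dx = -(∂F/∂x)/(∂F/∂y) = -(y)/(x) = -y/x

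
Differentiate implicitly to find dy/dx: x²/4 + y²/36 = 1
Apply d/dx to both sides, remembering that y depends on x. Each occurrence of y therefore brings in a y' = dy/dx via the chain rule.

With F(x, y) equal to the left-hand side minus the right, differentiate F term by term:
  d/dx[x^2/4] = x/2
  d/dx[y^2/36] = y·y'/18
  d/dx[-1] = 0
Adding these up, d/dx[F] = 0 becomes
  (x/2) + (y/18)·y' = 0,
so isolating y',
  dy/dx = -(x/2)/(y/18) = -9x/y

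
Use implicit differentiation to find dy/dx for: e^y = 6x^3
Differentiate both sides with respect to x, treating y as y(x). By the chain rule, any term containing y contributes a factor of y' = dy/dx when we differentiate it.

Move every term to one side and write the relation as F(x, y) = 0. Term by term,
  d/dx[-6x^3] = -18x^2
  d/dx[e^(y)] = y'·e^(y)

The pieces without y' make up ∂F/∂x and the coefficient of y' is ∂F/∂y:
  ∂F/∂x = -18x^2,
  ∂F/∂y = e^(y).

Since d/dx[F] = ∂F/∂x + (∂F/∂y)·y' = 0, solve for y':
  (∂F/∂y)·y' = -∂F/∂x
  dy/dx = -(∂F/∂x)/(∂F/∂y) = -(-18x^2)/(e^(y)) = 18x^2e^(-y)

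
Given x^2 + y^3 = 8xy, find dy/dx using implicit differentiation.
Apply d/dx to both sides, remembering that y depends on x. Each occurrence of y therefore brings in a y' = dy/dx via the chain rule.

With F(x, y) equal to the left-hand side minus the right, differentiate F term by term:
  d/dx[x^2] = 2x
  d/dx[-8xy] = -8x·y' - 8y
  d/dx[y^3] = 3y^2·y'
Adding these up, d/dx[F] = 0 becomes
  (2x - 8y) + (-8x + 3y^2)·y' = 0,
so isolating y',
  dy/dx = -(2x - 8y)/(-8x + 3y^2) = 2(x - 4y)/(8x - 3y^2)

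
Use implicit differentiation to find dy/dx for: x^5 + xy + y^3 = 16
Differentiate both sides with respect to x, treating y as y(x). By the chain rule, any term containing y contributes a factor of y' = dy/dx when we differentiate it.

Move every term to one side and write the relation as F(x, y) = 0. Term by term,
  d/dx[x^5] = 5x^4
  d/dx[xy] = x·y' + y
  d/dx[y^3] = 3y^2·y'
  d/dx[-16] = 0

The pieces without y' make up ∂F/∂x and the coefficient of y' is ∂F/∂y:
  ∂F/∂x = 5x^4 + y,
  ∂F/∂y = x + 3y^2.

Since d/dx[F] = ∂F/∂x + (∂F/∂y)·y' = 0, solve for y':
  (∂F/∂y)·y' = -∂F/∂x
  dy/dx = -(∂F/∂x)/(∂F/∂y) = -(5x^4 + y)/(x + 3y^2) = (-5x^4 - y)/(x + 3y^2)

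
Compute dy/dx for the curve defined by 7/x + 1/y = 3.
Differentiate the relation implicitly: treat y = y(x) and apply the chain rule, so every y-derivative picks up a y' = dy/dx factor.

With everything moved to the left-hand side, differentiate term by term:
  d/dx[1/y] = -y'/y^2
  d/dx[7/x] = -7/x^2
  d/dx[-3] = 0

Separating the contributions that come from x directly and those that come through y:
  without y':      -7/x^2
  multiplying y':  -1/y^2

so (-7/x^2) + (-1/y^2)·y' = 0, and therefore
  dy/dx = -(-7/x^2)/(-1/y^2) = -7y^2/x^2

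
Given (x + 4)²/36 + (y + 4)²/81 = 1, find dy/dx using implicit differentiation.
Differentiate both sides with respect to x, treating y as y(x). By the chain rule, any term containing y contributes a factor of y' = dy/dx when we differentiate it.

Move every term to one side and write the relation as F(x, y) = 0. Term by term,
  d/dx[(x + 4)^2/36] = x/18 + 2/9
  d/dx[(y + 4)^2/81] = 2·y'(y + 4)/81
  d/dx[-1] = 0

The pieces without y' make up ∂F/∂x and the coefficient of y' is ∂F/∂y:
  ∂F/∂x = x/18 + 2/9,
  ∂F/∂y = 2y/81 + 8/81.

Since d/dx[F] = ∂F/∂x + (∂F/∂y)·y' = 0, solve for y':
  (∂F/∂y)·y' = -∂F/∂x
  dy/dx = -(∂F/∂x)/(∂F/∂y) = -(x/18 + 2/9)/(2y/81 + 8/81)
        = -((x + 4)/18)/(2(y + 4)/81) = 9(-x - 4)/(4(y + 4))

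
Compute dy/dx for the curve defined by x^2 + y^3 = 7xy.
Differentiate the relation implicitly: treat y = y(x) and apply the chain rule, so every y-derivative picks up a y' = dy/dx factor.

With everything moved to the left-hand side, differentiate term by term:
  d/dx[x^2] = 2x
  d/dx[-7xy] = -7x·y' - 7y
  d/dx[y^3] = 3y^2·y'

Separating the contributions that come from x directly and those that come through y:
  without y':      2x - 7y
  multiplying y':  -7x + 3y^2

so (2x - 7y) + (-7x + 3y^2)·y' = 0, and therefore
  dy/dx = -(2x - 7y)/(-7x + 3y^2) = (2x - 7y)/(7x - 3y^2)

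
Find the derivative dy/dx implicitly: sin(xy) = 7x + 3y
Take d/dx of both sides. Since y is implicitly a function of x, the chain rule attaches a y' = dy/dx factor whenever we differentiate through y.

Set F(x, y) = (left side) − (right side), so the curve is F = 0. Differentiating each term of F:
  d/dx[-7x] = -7
  d/dx[-3y] = -3·y'
  d/dx[sin(xy)] = (x·y' + y)·cos(xy)

Collecting, the y'-free part is the partial derivative in x and the y' coefficient is the partial derivative in y:
  ∂F/∂x = y·cos(xy) - 7
  ∂F/∂y = x·cos(xy) - 3

so d/dx[F(x, y(x))] = ∂F/∂x + (∂F/∂y)·y' = 0. Rearranging,
  dy/dx = -(∂F/∂x)/(∂F/∂y) = -(y·cos(xy) - 7)/(x·cos(xy) - 3) = (-y·cos(xy) + 7)/(x·cos(xy) - 3)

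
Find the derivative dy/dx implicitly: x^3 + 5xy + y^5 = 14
Differentiate both sides with respect to x, treating y as y(x). By the chain rule, any term containing y contributes a factor of y' = dy/dx when we differentiate it.

Move every term to one side and write the relation as F(x, y) = 0. Term by term,
  d/dx[x^3] = 3x^2
  d/dx[5xy] = 5x·y' + 5y
  d/dx[y^5] = 5y^4·y'
  d/dx[-14] = 0

The pieces without y' make up ∂F/∂x and the coefficient of y' is ∂F/∂y:
  ∂F/∂x = 3x^2 + 5y,
  ∂F/∂y = 5x + 5y^4.

Since d/dx[F] = ∂F/∂x + (∂F/∂y)·y' = 0, solve for y':
  (∂F/∂y)·y' = -∂F/∂x
  dy/dx = -(∂F/∂x)/(∂F/∂y) = -(3x^2 + 5y)/(5x + 5y^4) = (-3x^2/5 - y)/(x + y^4)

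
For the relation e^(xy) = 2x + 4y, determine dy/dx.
Apply d/dx to both sides, remembering that y depends on x. Each occurrence of y therefore brings in a y' = dy/dx via the chain rule.

With F(x, y) equal to the left-hand side minus the right, differentiate F term by term:
  d/dx[-2x] = -2
  d/dx[-4y] = -4·y'
  d/dx[e^(xy)] = (x·y' + y)·e^(xy)
Adding these up, d/dx[F] = 0 becomes
  (y·e^(xy) - 2) + (x·e^(xy) - 4)·y' = 0,
so isolating y',
  dy/dx = -(y·e^(xy) - 2)/(x·e^(xy) - 4) = (-y·e^(xy) + 2)/(x·e^(xy) - 4)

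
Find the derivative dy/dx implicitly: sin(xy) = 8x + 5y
Differentiate the relation implicitly: treat y = y(x) and apply the chain rule, so every y-derivative picks up a y' = dy/dx factor.

With everything moved to the left-hand side, differentiate term by term:
  d/dx[-8x] = -8
  d/dx[-5y] = -5·y'
  d/dx[sin(xy)] = (x·y' + y)·cos(xy)

Separating the contributions that come from x directly and those that come through y:
  without y':      y·cos(xy) - 8
  multiplying y':  x·cos(xy) - 5

so (y·cos(xy) - 8) + (x·cos(xy) - 5)·y' = 0, and therefore
  dy/dx = -(y·cos(xy) - 8)/(x·cos(xy) - 5) = (-y·cos(xy) + 8)/(x·cos(xy) - 5)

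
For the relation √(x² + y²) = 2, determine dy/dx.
Differentiate both sides with respect to x, treating y as y(x). By the chain rule, any term containing y contributes a factor of y' = dy/dx when we differentiate it.

Move every term to one side and write the relation as F(x, y) = 0. Term by term,
  d/dx[√(x^2 + y^2)] = (x + y·y')/√(x^2 + y^2)
  d/dx[-2] = 0

The pieces without y' make up ∂F/∂x and the coefficient of y' is ∂F/∂y:
  ∂F/∂x = x/√(x^2 + y^2),
  ∂F/∂y = y/√(x^2 + y^2).

Since d/dx[F] = ∂F/∂x + (∂F/∂y)·y' = 0, solve for y':
  (∂F/∂y)·y' = -∂F/∂x
  dy/dx = -(∂F/∂x)/(∂F/∂y) = -(x/√(x^2 + y^2))/(y/√(x^2 + y^2)) = -x/y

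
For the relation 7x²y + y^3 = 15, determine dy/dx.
Differentiate both sides with respect to x, treating y as y(x). By the chain rule, any term containing y contributes a factor of y' = dy/dx when we differentiate it.

Move every term to one side and write the relation as F(x, y) = 0. Term by term,
  d/dx[7x^2y] = 7x^2·y' + 14xy
  d/dx[y^3] = 3y^2·y'
  d/dx[-15] = 0

The pieces without y' make up ∂F/∂x and the coefficient of y' is ∂F/∂y:
  ∂F/∂x = 14xy,
  ∂F/∂y = 7x^2 + 3y^2.

Since d/dx[F] = ∂F/∂x + (∂F/∂y)·y' = 0, solve for y':
  (∂F/∂y)·y' = -∂F/∂x
  dy/dx = -(∂F/∂x)/(∂F/∂y) = -(14xy)/(7x^2 + 3y^2) = -14xy/(7x^2 + 3y^2)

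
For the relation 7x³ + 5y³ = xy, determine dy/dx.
Apply d/dx to both sides, remembering that y depends on x. Each occurrence of y therefore brings in a y' = dy/dx via the chain rule.

With F(x, y) equal to the left-hand side minus the right, differentiate F term by term:
  d/dx[7x^3] = 21x^2
  d/dx[-xy] = -x·y' - y
  d/dx[5y^3] = 15y^2·y'
Adding these up, d/dx[F] = 0 becomes
  (21x^2 - y) + (-x + 15y^2)·y' = 0,
so isolating y',
  dy/dx = -(21x^2 - y)/(-x + 15y^2) = (21x^2 - y)/(x - 15y^2)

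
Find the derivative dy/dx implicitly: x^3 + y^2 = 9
Take d/dx of both sides. Since y is implicitly a function of x, the chain rule attaches a y' = dy/dx factor whenever we differentiate through y.

Set F(x, y) = (left side) − (right side), so the curve is F = 0. Differentiating each term of F:
  d/dx[x^3] = 3x^2
  d/dx[y^2] = 2y·y'
  d/dx[-9] = 0

Collecting, the y'-free part is the partial derivative in x and the y' coefficient is the partial derivative in y:
  ∂F/∂x = 3x^2
  ∂F/∂y = 2y

so d/dx[F(x, y(x))] = ∂F/∂x + (∂F/∂y)·y' = 0. Rearranging,
  dy/dx = -(∂F/∂x)/(∂F/∂y) = -(3x^2)/(2y) = -3x^2/(2y)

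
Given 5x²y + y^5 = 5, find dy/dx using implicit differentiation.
Differentiate the relation implicitly: treat y = y(x) and apply the chain rule, so every y-derivative picks up a y' = dy/dx factor.

With everything moved to the left-hand side, differentiate term by term:
  d/dx[5x^2y] = 5x^2·y' + 10xy
  d/dx[y^5] = 5y^4·y'
  d/dx[-5] = 0

Separating the contributions that come from x directly and those that come through y:
  without y':      10xy
  multiplying y':  5x^2 + 5y^4

so (10xy) + (5x^2 + 5y^4)·y' = 0, and therefore
  dy/dx = -(10xy)/(5x^2 + 5y^4) = -2xy/(x^2 + y^4)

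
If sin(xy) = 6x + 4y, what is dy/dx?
Differentiate both sides with respect to x, treating y as y(x). By the chain rule, any term containing y contributes a factor of y' = dy/dx when we differentiate it.

Move every term to one side and write the relation as F(x, y) = 0. Term by term,
  d/dx[-6x] = -6
  d/dx[-4y] = -4·y'
  d/dx[sin(xy)] = (x·y' + y)·cos(xy)

The pieces without y' make up ∂F/∂x and the coefficient of y' is ∂F/∂y:
  ∂F/∂x = y·cos(xy) - 6,
  ∂F/∂y = x·cos(xy) - 4.

Since d/dx[F] = ∂F/∂x + (∂F/∂y)·y' = 0, solve for y':
  (∂F/∂y)·y' = -∂F/∂x
  dy/dx = -(∂F/∂x)/(∂F/∂y) = -(y·cos(xy) - 6)/(x·cos(xy) - 4) = (-y·cos(xy) + 6)/(x·cos(xy) - 4)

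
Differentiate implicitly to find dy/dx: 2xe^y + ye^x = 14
Differentiate both sides with respect to x, treating y as y(x). By the chain rule, any term containing y contributes a factor of y' = dy/dx when we differentiate it.

Move every term to one side and write the relation as F(x, y) = 0. Term by term,
  d/dx[2x·e^(y)] = 2x·y'·e^(y) + 2e^(y)
  d/dx[y·e^(x)] = y·e^(x) + y'·e^(x)
  d/dx[-14] = 0

The pieces without y' make up ∂F/∂x and the coefficient of y' is ∂F/∂y:
  ∂F/∂x = y·e^(x) + 2e^(y),
  ∂F/∂y = 2x·e^(y) + e^(x).

Since d/dx[F] = ∂F/∂x + (∂F/∂y)·y' = 0, solve for y':
  (∂F/∂y)·y' = -∂F/∂x
  dy/dx = -(∂F/∂x)/(∂F/∂y) = -(y·e^(x) + 2e^(y))/(2x·e^(y) + e^(x)) = (-y·e^(x) - 2e^(y))/(2x·e^(y) + e^(x))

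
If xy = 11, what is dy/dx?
Apply d/dx to both sides, remembering that y depends on x. Each occurrence of y therefore brings in a y' = dy/dx via the chain rule.

With F(x, y) equal to the left-hand side minus the right, differentiate F term by term:
  d/dx[xy] = x·y' + y
  d/dx[-11] = 0
Adding these up, d/dx[F] = 0 becomes
  (y) + (x)·y' = 0,
so isolating y',
  dy/dx = -(y)/(x) = -y/x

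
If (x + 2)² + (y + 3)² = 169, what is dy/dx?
Differentiate the relation implicitly: treat y = y(x) and apply the chain rule, so every y-derivative picks up a y' = dy/dx factor.

With everything moved to the left-hand side, differentiate term by term:
  d/dx[(x + 2)^2] = 2x + 4
  d/dx[(y + 3)^2] = 2·y'(y + 3)
  d/dx[-169] = 0

Separating the contributions that come from x directly and those that come through y:
  without y':      2x + 4
  multiplying y':  2y + 6

so (2x + 4) + (2y + 6)·y' = 0, and therefore
  dy/dx = -(2x + 4)/(2y + 6) = (-x - 2)/(y + 3)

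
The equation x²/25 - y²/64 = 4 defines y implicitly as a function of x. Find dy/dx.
Differentiate both sides with respect to x, treating y as y(x). By the chain rule, any term containing y contributes a factor of y' = dy/dx when we differentiate it.

Move every term to one side and write the relation as F(x, y) = 0. Term by term,
  d/dx[x^2/25] = 2x/25
  d/dx[-y^2/64] = -y·y'/32
  d/dx[-4] = 0

The pieces without y' make up ∂F/∂x and the coefficient of y' is ∂F/∂y:
  ∂F/∂x = 2x/25,
  ∂F/∂y = -y/32.

Since d/dx[F] = ∂F/∂x + (∂F/∂y)·y' = 0, solve for y':
  (∂F/∂y)·y' = -∂F/∂x
  dy/dx = -(∂F/∂x)/(∂F/∂y) = -(2x/25)/(-y/32) = 64x/(25y)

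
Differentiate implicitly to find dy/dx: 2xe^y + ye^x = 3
Differentiate both sides with respect to x, treating y as y(x). By the chain rule, any term containing y contributes a factor of y' = dy/dx when we differentiate it.

Move every term to one side and write the relation as F(x, y) = 0. Term by term,
  d/dx[2x·e^(y)] = 2x·y'·e^(y) + 2e^(y)
  d/dx[y·e^(x)] = y·e^(x) + y'·e^(x)
  d/dx[-3] = 0

The pieces without y' make up ∂F/∂x and the coefficient of y' is ∂F/∂y:
  ∂F/∂x = y·e^(x) + 2e^(y),
  ∂F/∂y = 2x·e^(y) + e^(x).

Since d/dx[F] = ∂F/∂x + (∂F/∂y)·y' = 0, solve for y':
  (∂F/∂y)·y' = -∂F/∂x
  dy/dx = -(∂F/∂x)/(∂F/∂y) = -(y·e^(x) + 2e^(y))/(2x·e^(y) + e^(x)) = (-y·e^(x) - 2e^(y))/(2x·e^(y) + e^(x))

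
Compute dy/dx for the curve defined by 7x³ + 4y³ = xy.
Differentiate both sides with respect to x, treating y as y(x). By the chain rule, any term containing y contributes a factor of y' = dy/dx when we differentiate it.

Move every term to one side and write the relation as F(x, y) = 0. Term by term,
  d/dx[7x^3] = 21x^2
  d/dx[-xy] = -x·y' - y
  d/dx[4y^3] = 12y^2·y'

The pieces without y' make up ∂F/∂x and the coefficient of y' is ∂F/∂y:
  ∂F/∂x = 21x^2 - y,
  ∂F/∂y = -x + 12y^2.

Since d/dx[F] = ∂F/∂x + (∂F/∂y)·y' = 0, solve for y':
  (∂F/∂y)·y' = -∂F/∂x
  dy/dx = -(∂F/∂x)/(∂F/∂y) = -(21x^2 - y)/(-x + 12y^2) = (21x^2 - y)/(x - 12y^2)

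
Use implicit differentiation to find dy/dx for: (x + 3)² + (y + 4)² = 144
Apply d/dx to both sides, remembering that y depends on x. Each occurrence of y therefore brings in a y' = dy/dx via the chain rule.

With F(x, y) equal to the left-hand side minus the right, differentiate F term by term:
  d/dx[(x + 3)^2] = 2x + 6
  d/dx[(y + 4)^2] = 2·y'(y + 4)
  d/dx[-144] = 0
Adding these up, d/dx[F] = 0 becomes
  (2x + 6) + (2y + 8)·y' = 0,
so isolating y',
  dy/dx = -(2x + 6)/(2y + 8) = (-x - 3)/(y + 4)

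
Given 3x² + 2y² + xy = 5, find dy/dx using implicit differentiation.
Take d/dx of both sides. Since y is implicitly a function of x, the chain rule attaches a y' = dy/dx factor whenever we differentiate through y.

Set F(x, y) = (left side) − (right side), so the curve is F = 0. Differentiating each term of F:
  d/dx[3x^2] = 6x
  d/dx[xy] = x·y' + y
  d/dx[2y^2] = 4y·y'
  d/dx[-5] = 0

Collecting, the y'-free part is the partial derivative in x and the y' coefficient is the partial derivative in y:
  ∂F/∂x = 6x + y
  ∂F/∂y = x + 4y

so d/dx[F(x, y(x))] = ∂F/∂x + (∂F/∂y)·y' = 0. Rearranging,
  dy/dx = -(∂F/∂x)/(∂F/∂y) = -(6x + y)/(x + 4y) = (-6x - y)/(x + 4y)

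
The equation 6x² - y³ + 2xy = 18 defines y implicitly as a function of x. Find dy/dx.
Differentiate both sides with respect to x, treating y as y(x). By the chain rule, any term containing y contributes a factor of y' = dy/dx when we differentiate it.

Move every term to one side and write the relation as F(x, y) = 0. Term by term,
  d/dx[6x^2] = 12x
  d/dx[2xy] = 2x·y' + 2y
  d/dx[-y^3] = -3y^2·y'
  d/dx[-18] = 0

The pieces without y' make up ∂F/∂x and the coefficient of y' is ∂F/∂y:
  ∂F/∂x = 12x + 2y,
  ∂F/∂y = 2x - 3y^2.

Since d/dx[F] = ∂F/∂x + (∂F/∂y)·y' = 0, solve for y':
  (∂F/∂y)·y' = -∂F/∂x
  dy/dx = -(∂F/∂x)/(∂F/∂y) = -(12x + 2y)/(2x - 3y^2) = 2(-6x - y)/(2x - 3y^2)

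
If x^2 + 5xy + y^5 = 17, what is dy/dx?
Apply d/dx to both sides, remembering that y depends on x. Each occurrence of y therefore brings in a y' = dy/dx via the chain rule.

With F(x, y) equal to the left-hand side minus the right, differentiate F term by term:
  d/dx[x^2] = 2x
  d/dx[5xy] = 5x·y' + 5y
  d/dx[y^5] = 5y^4·y'
  d/dx[-17] = 0
Adding these up, d/dx[F] = 0 becomes
  (2x + 5y) + (5x + 5y^4)·y' = 0,
so isolating y',
  dy/dx = -(2x + 5y)/(5x + 5y^4) = (-2x/5 - y)/(x + y^4)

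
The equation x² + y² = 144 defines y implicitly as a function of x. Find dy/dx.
Apply d/dx to both sides, remembering that y depends on x. Each occurrence of y therefore brings in a y' = dy/dx via the chain rule.

With F(x, y) equal to the left-hand side minus the right, differentiate F term by term:
  d/dx[x^2] = 2x
  d/dx[y^2] = 2y·y'
  d/dx[-144] = 0
Adding these up, d/dx[F] = 0 becomes
  (2x) + (2y)·y' = 0,
so isolating y',
  dy/dx = -(2x)/(2y) = -x/y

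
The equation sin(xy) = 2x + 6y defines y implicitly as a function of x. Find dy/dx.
Differentiate both sides with respect to x, treating y as y(x). By the chain rule, any term containing y contributes a factor of y' = dy/dx when we differentiate it.

Move every term to one side and write the relation as F(x, y) = 0. Term by term,
  d/dx[-2x] = -2
  d/dx[-6y] = -6·y'
  d/dx[sin(xy)] = (x·y' + y)·cos(xy)

The pieces without y' make up ∂F/∂x and the coefficient of y' is ∂F/∂y:
  ∂F/∂x = y·cos(xy) - 2,
  ∂F/∂y = x·cos(xy) - 6.

Since d/dx[F] = ∂F/∂x + (∂F/∂y)·y' = 0, solve for y':
  (∂F/∂y)·y' = -∂F/∂x
  dy/dx = -(∂F/∂x)/(∂F/∂y) = -(y·cos(xy) - 2)/(x·cos(xy) - 6) = (-y·cos(xy) + 2)/(x·cos(xy) - 6)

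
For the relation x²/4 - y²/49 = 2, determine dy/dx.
Apply d/dx to both sides, remembering that y depends on x. Each occurrence of y therefore brings in a y' = dy/dx via the chain rule.

With F(x, y) equal to the left-hand side minus the right, differentiate F term by term:
  d/dx[x^2/4] = x/2
  d/dx[-y^2/49] = -2y·y'/49
  d/dx[-2] = 0
Adding these up, d/dx[F] = 0 becomes
  (x/2) + (-2y/49)·y' = 0,
so isolating y',
  dy/dx = -(x/2)/(-2y/49) = 49x/(4y)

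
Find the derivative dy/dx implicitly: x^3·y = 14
Differentiate the relation implicitly: treat y = y(x) and apply the chain rule, so every y-derivative picks up a y' = dy/dx factor.

With everything moved to the left-hand side, differentiate term by term:
  d/dx[x^3y] = x^3·y' + 3x^2y
  d/dx[-14] = 0

Separating the contributions that come from x directly and those that come through y:
  without y':      3x^2y
  multiplying y':  x^3

so (3x^2y) + (x^3)·y' = 0, and therefore
  dy/dx = -(3x^2y)/(x^3) = -3y/x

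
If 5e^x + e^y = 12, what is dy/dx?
Apply d/dx to both sides, remembering that y depends on x. Each occurrence of y therefore brings in a y' = dy/dx via the chain rule.

With F(x, y) equal to the left-hand side minus the right, differentiate F term by term:
  d/dx[5e^(x)] = 5e^(x)
  d/dx[e^(y)] = y'·e^(y)
  d/dx[-12] = 0
Adding these up, d/dx[F] = 0 becomes
  (5e^(x)) + (e^(y))·y' = 0,
so isolating y',
  dy/dx = -(5e^(x))/(e^(y)) = -5e^(x - y)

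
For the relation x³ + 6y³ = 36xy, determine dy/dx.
Differentiate the relation implicitly: treat y = y(x) and apply the chain rule, so every y-derivative picks up a y' = dy/dx factor.

With everything moved to the left-hand side, differentiate term by term:
  d/dx[x^3] = 3x^2
  d/dx[-36xy] = -36x·y' - 36y
  d/dx[6y^3] = 18y^2·y'

Separating the contributions that come from x directly and those that come through y:
  without y':      3x^2 - 36y
  multiplying y':  -36x + 18y^2

so (3x^2 - 36y) + (-36x + 18y^2)·y' = 0, and therefore
  dy/dx = -(3x^2 - 36y)/(-36x + 18y^2) = (x^2 - 12y)/(6(2x - y^2))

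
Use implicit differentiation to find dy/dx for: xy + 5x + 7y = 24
Apply d/dx to both sides, remembering that y depends on x. Each occurrence of y therefore brings in a y' = dy/dx via the chain rule.

With F(x, y) equal to the left-hand side minus the right, differentiate F term by term:
  d/dx[xy] = x·y' + y
  d/dx[5x] = 5
  d/dx[7y] = 7·y'
  d/dx[-24] = 0
Adding these up, d/dx[F] = 0 becomes
  (y + 5) + (x + 7)·y' = 0,
so isolating y',
  dy/dx = -(y + 5)/(x + 7) = (-y - 5)/(x + 7)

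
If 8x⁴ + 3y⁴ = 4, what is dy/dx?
Differentiate both sides with respect to x, treating y as y(x). By the chain rule, any term containing y contributes a factor of y' = dy/dx when we differentiate it.

Move every term to one side and write the relation as F(x, y) = 0. Term by term,
  d/dx[8x^4] = 32x^3
  d/dx[3y^4] = 12y^3·y'
  d/dx[-4] = 0

The pieces without y' make up ∂F/∂x and the coefficient of y' is ∂F/∂y:
  ∂F/∂x = 32x^3,
  ∂F/∂y = 12y^3.

Since d/dx[F] = ∂F/∂x + (∂F/∂y)·y' = 0, solve for y':
  (∂F/∂y)·y' = -∂F/∂x
  dy/dx = -(∂F/∂x)/(∂F/∂y) = -(32x^3)/(12y^3) = -8x^3/(3y^3)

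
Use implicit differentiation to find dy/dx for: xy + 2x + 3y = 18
Differentiate both sides with respect to x, treating y as y(x). By the chain rule, any term containing y contributes a factor of y' = dy/dx when we differentiate it.

Move every term to one side and write the relation as F(x, y) = 0. Term by term,
  d/dx[xy] = x·y' + y
  d/dx[2x] = 2
  d/dx[3y] = 3·y'
  d/dx[-18] = 0

The pieces without y' make up ∂F/∂x and the coefficient of y' is ∂F/∂y:
  ∂F/∂x = y + 2,
  ∂F/∂y = x + 3.

Since d/dx[F] = ∂F/∂x + (∂F/∂y)·y' = 0, solve for y':
  (∂F/∂y)·y' = -∂F/∂x
  dy/dx = -(∂F/∂x)/(∂F/∂y) = -(y + 2)/(x + 3) = (-y - 2)/(x + 3)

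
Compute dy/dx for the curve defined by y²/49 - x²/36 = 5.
Apply d/dx to both sides, remembering that y depends on x. Each occurrence of y therefore brings in a y' = dy/dx via the chain rule.

With F(x, y) equal to the left-hand side minus the right, differentiate F term by term:
  d/dx[-x^2/36] = -x/18
  d/dx[y^2/49] = 2y·y'/49
  d/dx[-5] = 0
Adding these up, d/dx[F] = 0 becomes
  (-x/18) + (2y/49)·y' = 0,
so isolating y',
  dy/dx = -(-x/18)/(2y/49) = 49x/(36y)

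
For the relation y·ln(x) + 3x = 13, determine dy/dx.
Differentiate the relation implicitly: treat y = y(x) and apply the chain rule, so every y-derivative picks up a y' = dy/dx factor.

With everything moved to the left-hand side, differentiate term by term:
  d/dx[3x] = 3
  d/dx[y·ln(x)] = y'·ln(x) + y/x
  d/dx[-13] = 0

Separating the contributions that come from x directly and those that come through y:
  without y':      3 + y/x
  multiplying y':  ln(x)

so (3 + y/x) + (ln(x))·y' = 0, and therefore
  dy/dx = -(3 + y/x)/(ln(x))
        = -((3x + y)/x)/(ln(x)) = (-3x - y)/(x·ln(x))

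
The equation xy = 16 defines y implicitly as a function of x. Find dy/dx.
Apply d/dx to both sides, remembering that y depends on x. Each occurrence of y therefore brings in a y' = dy/dx via the chain rule.

With F(x, y) equal to the left-hand side minus the right, differentiate F term by term:
  d/dx[xy] = x·y' + y
  d/dx[-16] = 0
Adding these up, d/dx[F] = 0 becomes
  (y) + (x)·y' = 0,
so isolating y',
  dy/dx = -(y)/(x) = -y/x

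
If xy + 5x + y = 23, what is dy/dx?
Apply d/dx to both sides, remembering that y depends on x. Each occurrence of y therefore brings in a y' = dy/dx via the chain rule.

With F(x, y) equal to the left-hand side minus the right, differentiate F term by term:
  d/dx[xy] = x·y' + y
  d/dx[5x] = 5
  d/dx[y] = y'
  d/dx[-23] = 0
Adding these up, d/dx[F] = 0 becomes
  (y + 5) + (x + 1)·y' = 0,
so isolating y',
  dy/dx = -(y + 5)/(x + 1) = (-y - 5)/(x + 1)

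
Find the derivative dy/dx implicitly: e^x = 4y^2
Differentiate both sides with respect to x, treating y as y(x). By the chain rule, any term containing y contributes a factor of y' = dy/dx when we differentiate it.

Move every term to one side and write the relation as F(x, y) = 0. Term by term,
  d/dx[-4y^2] = -8y·y'
  d/dx[e^(x)] = e^(x)

The pieces without y' make up ∂F/∂x and the coefficient of y' is ∂F/∂y:
  ∂F/∂x = e^(x),
  ∂F/∂y = -8y.

Since d/dx[F] = ∂F/∂x + (∂F/∂y)·y' = 0, solve for y':
  (∂F/∂y)·y' = -∂F/∂x
  dy/dx = -(∂F/∂x)/(∂F/∂y) = -(e^(x))/(-8y) = e^(x)/(8y)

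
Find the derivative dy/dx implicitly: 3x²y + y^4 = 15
Apply d/dx to both sides, remembering that y depends on x. Each occurrence of y therefore brings in a y' = dy/dx via the chain rule.

With F(x, y) equal to the left-hand side minus the right, differentiate F term by term:
  d/dx[3x^2y] = 3x^2·y' + 6xy
  d/dx[y^4] = 4y^3·y'
  d/dx[-15] = 0
Adding these up, d/dx[F] = 0 becomes
  (6xy) + (3x^2 + 4y^3)·y' = 0,
so isolating y',
  dy/dx = -(6xy)/(3x^2 + 4y^3) = -6xy/(3x^2 + 4y^3)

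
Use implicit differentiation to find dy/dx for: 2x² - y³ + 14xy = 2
Apply d/dx to both sides, remembering that y depends on x. Each occurrence of y therefore brings in a y' = dy/dx via the chain rule.

With F(x, y) equal to the left-hand side minus the right, differentiate F term by term:
  d/dx[2x^2] = 4x
  d/dx[14xy] = 14x·y' + 14y
  d/dx[-y^3] = -3y^2·y'
  d/dx[-2] = 0
Adding these up, d/dx[F] = 0 becomes
  (4x + 14y) + (14x - 3y^2)·y' = 0,
so isolating y',
  dy/dx = -(4x + 14y)/(14x - 3y^2) = 2(-2x - 7y)/(14x - 3y^2)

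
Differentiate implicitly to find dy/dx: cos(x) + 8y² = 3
Take d/dx of both sides. Since y is implicitly a function of x, the chain rule attaches a y' = dy/dx factor whenever we differentiate through y.

Set F(x, y) = (left side) − (right side), so the curve is F = 0. Differentiating each term of F:
  d/dx[8y^2] = 16y·y'
  d/dx[cos(x)] = -sin(x)
  d/dx[-3] = 0

Collecting, the y'-free part is the partial derivative in x and the y' coefficient is the partial derivative in y:
  ∂F/∂x = -sin(x)
  ∂F/∂y = 16y

so d/dx[F(x, y(x))] = ∂F/∂x + (∂F/∂y)·y' = 0. Rearranging,
  dy/dx = -(∂F/∂x)/(∂F/∂y) = -(-sin(x))/(16y) = sin(x)/(16y)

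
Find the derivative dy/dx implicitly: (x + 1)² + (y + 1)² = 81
Apply d/dx to both sides, remembering that y depends on x. Each occurrence of y therefore brings in a y' = dy/dx via the chain rule.

With F(x, y) equal to the left-hand side minus the right, differentiate F term by term:
  d/dx[(x + 1)^2] = 2x + 2
  d/dx[(y + 1)^2] = 2·y'(y + 1)
  d/dx[-81] = 0
Adding these up, d/dx[F] = 0 becomes
  (2x + 2) + (2y + 2)·y' = 0,
so isolating y',
  dy/dx = -(2x + 2)/(2y + 2) = (-x - 1)/(y + 1)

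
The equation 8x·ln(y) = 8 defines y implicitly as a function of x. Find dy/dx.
Apply d/dx to both sides, remembering that y depends on x. Each occurrence of y therefore brings in a y' = dy/dx via the chain rule.

With F(x, y) equal to the left-hand side minus the right, differentiate F term by term:
  d/dx[8x·ln(y)] = 8x·y'/y + 8ln(y)
  d/dx[-8] = 0
Adding these up, d/dx[F] = 0 becomes
  (8ln(y)) + (8x/y)·y' = 0,
so isolating y',
  dy/dx = -(8ln(y))/(8x/y) = -y·ln(y)/x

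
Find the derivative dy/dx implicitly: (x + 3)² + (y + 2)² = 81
Apply d/dx to both sides, remembering that y depends on x. Each occurrence of y therefore brings in a y' = dy/dx via the chain rule.

With F(x, y) equal to the left-hand side minus the right, differentiate F term by term:
  d/dx[(x + 3)^2] = 2x + 6
  d/dx[(y + 2)^2] = 2·y'(y + 2)
  d/dx[-81] = 0
Adding these up, d/dx[F] = 0 becomes
  (2x + 6) + (2y + 4)·y' = 0,
so isolating y',
  dy/dx = -(2x + 6)/(2y + 4) = (-x - 3)/(y + 2)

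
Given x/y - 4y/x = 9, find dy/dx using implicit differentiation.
Apply d/dx to both sides, remembering that y depends on x. Each occurrence of y therefore brings in a y' = dy/dx via the chain rule.

With F(x, y) equal to the left-hand side minus the right, differentiate F term by term:
  d/dx[x/y] = -x·y'/y^2 + 1/y
  d/dx[-4y/x] = -4·y'/x + 4y/x^2
  d/dx[-9] = 0
Adding these up, d/dx[F] = 0 becomes
  (1/y + 4y/x^2) + (-x/y^2 - 4/x)·y' = 0,
so isolating y',
  dy/dx = -(1/y + 4y/x^2)/(-x/y^2 - 4/x)
        = -((x^2 + 4y^2)/(x^2y))/(-(x^2 + 4y^2)/(xy^2)) = y/x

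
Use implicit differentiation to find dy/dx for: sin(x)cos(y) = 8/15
Differentiate both sides with respect to x, treating y as y(x). By the chain rule, any term containing y contributes a factor of y' = dy/dx when we differentiate it.

Move every term to one side and write the relation as F(x, y) = 0. Term by term,
  d/dx[sin(x)·cos(y)] = -y'·sin(x)·sin(y) + cos(x)·cos(y)
  d/dx[-8/15] = 0

The pieces without y' make up ∂F/∂x and the coefficient of y' is ∂F/∂y:
  ∂F/∂x = cos(x)·cos(y),
  ∂F/∂y = -sin(x)·sin(y).

Since d/dx[F] = ∂F/∂x + (∂F/∂y)·y' = 0, solve for y':
  (∂F/∂y)·y' = -∂F/∂x
  dy/dx = -(∂F/∂x)/(∂F/∂y) = -(cos(x)·cos(y))/(-sin(x)·sin(y)) = 1/(tan(x)·tan(y))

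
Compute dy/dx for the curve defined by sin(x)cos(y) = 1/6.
Apply d/dx to both sides, remembering that y depends on x. Each occurrence of y therefore brings in a y' = dy/dx via the chain rule.

With F(x, y) equal to the left-hand side minus the right, differentiate F term by term:
  d/dx[sin(x)·cos(y)] = -y'·sin(x)·sin(y) + cos(x)·cos(y)
  d/dx[-1/6] = 0
Adding these up, d/dx[F] = 0 becomes
  (cos(x)·cos(y)) + (-sin(x)·sin(y))·y' = 0,
so isolating y',
  dy/dx = -(cos(x)·cos(y))/(-sin(x)·sin(y)) = 1/(tan(x)·tan(y))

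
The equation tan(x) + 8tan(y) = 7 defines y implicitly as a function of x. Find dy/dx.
Apply d/dx to both sides, remembering that y depends on x. Each occurrence of y therefore brings in a y' = dy/dx via the chain rule.

With F(x, y) equal to the left-hand side minus the right, differentiate F term by term:
  d/dx[tan(x)] = tan(x)^2 + 1
  d/dx[8tan(y)] = 8·y'(tan(y)^2 + 1)
  d/dx[-7] = 0
Adding these up, d/dx[F] = 0 becomes
  (tan(x)^2 + 1) + (8tan(y)^2 + 8)·y' = 0,
so isolating y',
  dy/dx = -(tan(x)^2 + 1)/(8tan(y)^2 + 8) = -cos(y)^2/(8cos(x)^2)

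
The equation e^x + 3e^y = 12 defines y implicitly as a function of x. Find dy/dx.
Differentiate both sides with respect to x, treating y as y(x). By the chain rule, any term containing y contributes a factor of y' = dy/dx when we differentiate it.

Move every term to one side and write the relation as F(x, y) = 0. Term by term,
  d/dx[e^(x)] = e^(x)
  d/dx[3e^(y)] = 3·y'·e^(y)
  d/dx[-12] = 0

The pieces without y' make up ∂F/∂x and the coefficient of y' is ∂F/∂y:
  ∂F/∂x = e^(x),
  ∂F/∂y = 3e^(y).

Since d/dx[F] = ∂F/∂x + (∂F/∂y)·y' = 0, solve for y':
  (∂F/∂y)·y' = -∂F/∂x
  dy/dx = -(∂F/∂x)/(∂F/∂y) = -(e^(x))/(3e^(y)) = -e^(x - y)/3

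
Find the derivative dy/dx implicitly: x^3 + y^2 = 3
Differentiate the relation implicitly: treat y = y(x) and apply the chain rule, so every y-derivative picks up a y' = dy/dx factor.

With everything moved to the left-hand side, differentiate term by term:
  d/dx[x^3] = 3x^2
  d/dx[y^2] = 2y·y'
  d/dx[-3] = 0

Separating the contributions that come from x directly and those that come through y:
  without y':      3x^2
  multiplying y':  2y

so (3x^2) + (2y)·y' = 0, and therefore
  dy/dx = -(3x^2)/(2y) = -3x^2/(2y)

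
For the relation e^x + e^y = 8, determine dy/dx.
Differentiate both sides with respect to x, treating y as y(x). By the chain rule, any term containing y contributes a factor of y' = dy/dx when we differentiate it.

Move every term to one side and write the relation as F(x, y) = 0. Term by term,
  d/dx[e^(x)] = e^(x)
  d/dx[e^(y)] = y'·e^(y)
  d/dx[-8] = 0

The pieces without y' make up ∂F/∂x and the coefficient of y' is ∂F/∂y:
  ∂F/∂x = e^(x),
  ∂F/∂y = e^(y).

Since d/dx[F] = ∂F/∂x + (∂F/∂y)·y' = 0, solve for y':
  (∂F/∂y)·y' = -∂F/∂x
  dy/dx = -(∂F/∂x)/(∂F/∂y) = -(e^(x))/(e^(y)) = -e^(x - y)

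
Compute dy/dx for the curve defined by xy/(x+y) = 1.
Differentiate both sides with respect to x, treating y as y(x). By the chain rule, any term containing y contributes a factor of y' = dy/dx when we differentiate it.

Move every term to one side and write the relation as F(x, y) = 0. Term by term,
  d/dx[xy/(x + y)] = xy(-y' - 1)/(x + y)^2 + x·y'/(x + y) + y/(x + y)
  d/dx[-1] = 0

The pieces without y' make up ∂F/∂x and the coefficient of y' is ∂F/∂y:
  ∂F/∂x = -xy/(x + y)^2 + y/(x + y),
  ∂F/∂y = -xy/(x + y)^2 + x/(x + y).

Since d/dx[F] = ∂F/∂x + (∂F/∂y)·y' = 0, solve for y':
  (∂F/∂y)·y' = -∂F/∂x
  dy/dx = -(∂F/∂x)/(∂F/∂y) = -(-xy/(x + y)^2 + y/(x + y))/(-xy/(x + y)^2 + x/(x + y))
        = -(y^2/(x + y)^2)/(x^2/(x + y)^2) = -y^2/x^2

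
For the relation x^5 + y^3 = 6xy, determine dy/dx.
Differentiate both sides with respect to x, treating y as y(x). By the chain rule, any term containing y contributes a factor of y' = dy/dx when we differentiate it.

Move every term to one side and write the relation as F(x, y) = 0. Term by term,
  d/dx[x^5] = 5x^4
  d/dx[-6xy] = -6x·y' - 6y
  d/dx[y^3] = 3y^2·y'

The pieces without y' make up ∂F/∂x and the coefficient of y' is ∂F/∂y:
  ∂F/∂x = 5x^4 - 6y,
  ∂F/∂y = -6x + 3y^2.

Since d/dx[F] = ∂F/∂x + (∂F/∂y)·y' = 0, solve for y':
  (∂F/∂y)·y' = -∂F/∂x
  dy/dx = -(∂F/∂x)/(∂F/∂y) = -(5x^4 - 6y)/(-6x + 3y^2) = (5x^4 - 6y)/(3(2x - y^2))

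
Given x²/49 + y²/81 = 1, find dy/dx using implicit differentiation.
Differentiate both sides with respect to x, treating y as y(x). By the chain rule, any term containing y contributes a factor of y' = dy/dx when we differentiate it.

Move every term to one side and write the relation as F(x, y) = 0. Term by term,
  d/dx[x^2/49] = 2x/49
  d/dx[y^2/81] = 2y·y'/81
  d/dx[-1] = 0

The pieces without y' make up ∂F/∂x and the coefficient of y' is ∂F/∂y:
  ∂F/∂x = 2x/49,
  ∂F/∂y = 2y/81.

Since d/dx[F] = ∂F/∂x + (∂F/∂y)·y' = 0, solve for y':
  (∂F/∂y)·y' = -∂F/∂x
  dy/dx = -(∂F/∂x)/(∂F/∂y) = -(2x/49)/(2y/81) = -81x/(49y)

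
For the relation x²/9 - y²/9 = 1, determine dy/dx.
Take d/dx of both sides. Since y is implicitly a function of x, the chain rule attaches a y' = dy/dx factor whenever we differentiate through y.

Set F(x, y) = (left side) − (right side), so the curve is F = 0. Differentiating each term of F:
  d/dx[x^2/9] = 2x/9
  d/dx[-y^2/9] = -2y·y'/9
  d/dx[-1] = 0

Collecting, the y'-free part is the partial derivative in x and the y' coefficient is the partial derivative in y:
  ∂F/∂x = 2x/9
  ∂F/∂y = -2y/9

so d/dx[F(x, y(x))] = ∂F/∂x + (∂F/∂y)·y' = 0. Rearranging,
  dy/dx = -(∂F/∂x)/(∂F/∂y) = -(2x/9)/(-2y/9) = x/y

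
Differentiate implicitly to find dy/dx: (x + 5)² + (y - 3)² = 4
Differentiate the relation implicitly: treat y = y(x) and apply the chain rule, so every y-derivative picks up a y' = dy/dx factor.

With everything moved to the left-hand side, differentiate term by term:
  d/dx[(x + 5)^2] = 2x + 10
  d/dx[(y - 3)^2] = 2·y'(y - 3)
  d/dx[-4] = 0

Separating the contributions that come from x directly and those that come through y:
  without y':      2x + 10
  multiplying y':  2y - 6

so (2x + 10) + (2y - 6)·y' = 0, and therefore
  dy/dx = -(2x + 10)/(2y - 6) = (-x - 5)/(y - 3)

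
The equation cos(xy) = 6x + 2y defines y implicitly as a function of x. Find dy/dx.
Take d/dx of both sides. Since y is implicitly a function of x, the chain rule attaches a y' = dy/dx factor whenever we differentiate through y.

Set F(x, y) = (left side) − (right side), so the curve is F = 0. Differentiating each term of F:
  d/dx[-6x] = -6
  d/dx[-2y] = -2·y'
  d/dx[cos(xy)] = -(x·y' + y)·sin(xy)

Collecting, the y'-free part is the partial derivative in x and the y' coefficient is the partial derivative in y:
  ∂F/∂x = -y·sin(xy) - 6
  ∂F/∂y = -x·sin(xy) - 2

so d/dx[F(x, y(x))] = ∂F/∂x + (∂F/∂y)·y' = 0. Rearranging,
  dy/dx = -(∂F/∂x)/(∂F/∂y) = -(-y·sin(xy) - 6)/(-x·sin(xy) - 2) = -(y·sin(xy) + 6)/(x·sin(xy) + 2)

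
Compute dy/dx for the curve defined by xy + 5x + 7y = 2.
Apply d/dx to both sides, remembering that y depends on x. Each occurrence of y therefore brings in a y' = dy/dx via the chain rule.

With F(x, y) equal to the left-hand side minus the right, differentiate F term by term:
  d/dx[xy] = x·y' + y
  d/dx[5x] = 5
  d/dx[7y] = 7·y'
  d/dx[-2] = 0
Adding these up, d/dx[F] = 0 becomes
  (y + 5) + (x + 7)·y' = 0,
so isolating y',
  dy/dx = -(y + 5)/(x + 7) = (-y - 5)/(x + 7)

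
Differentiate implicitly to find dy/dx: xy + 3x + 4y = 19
Take d/dx of both sides. Since y is implicitly a function of x, the chain rule attaches a y' = dy/dx factor whenever we differentiate through y.

Set F(x, y) = (left side) − (right side), so the curve is F = 0. Differentiating each term of F:
  d/dx[xy] = x·y' + y
  d/dx[3x] = 3
  d/dx[4y] = 4·y'
  d/dx[-19] = 0

Collecting, the y'-free part is the partial derivative in x and the y' coefficient is the partial derivative in y:
  ∂F/∂x = y + 3
  ∂F/∂y = x + 4

so d/dx[F(x, y(x))] = ∂F/∂x + (∂F/∂y)·y' = 0. Rearranging,
  dy/dx = -(∂F/∂x)/(∂F/∂y) = -(y + 3)/(x + 4) = (-y - 3)/(x + 4)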